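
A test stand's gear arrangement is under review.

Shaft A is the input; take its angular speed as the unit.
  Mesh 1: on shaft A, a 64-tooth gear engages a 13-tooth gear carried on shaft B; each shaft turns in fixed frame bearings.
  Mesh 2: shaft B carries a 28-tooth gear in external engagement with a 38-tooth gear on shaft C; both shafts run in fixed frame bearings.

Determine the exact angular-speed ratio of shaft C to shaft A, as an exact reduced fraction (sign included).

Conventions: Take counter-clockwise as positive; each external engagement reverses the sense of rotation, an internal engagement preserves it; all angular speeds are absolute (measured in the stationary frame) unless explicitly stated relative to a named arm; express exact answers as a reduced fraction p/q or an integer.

class = fixed-axis compound train [2 meshes; 2 ratios multiply, 2 sense flips]
mesh 1 [64T→13T]: running ratio 64/13, sense −
mesh 2 [28T→38T]: running ratio 896/247, sense +
ω_out/ω_in = 896/247

896/247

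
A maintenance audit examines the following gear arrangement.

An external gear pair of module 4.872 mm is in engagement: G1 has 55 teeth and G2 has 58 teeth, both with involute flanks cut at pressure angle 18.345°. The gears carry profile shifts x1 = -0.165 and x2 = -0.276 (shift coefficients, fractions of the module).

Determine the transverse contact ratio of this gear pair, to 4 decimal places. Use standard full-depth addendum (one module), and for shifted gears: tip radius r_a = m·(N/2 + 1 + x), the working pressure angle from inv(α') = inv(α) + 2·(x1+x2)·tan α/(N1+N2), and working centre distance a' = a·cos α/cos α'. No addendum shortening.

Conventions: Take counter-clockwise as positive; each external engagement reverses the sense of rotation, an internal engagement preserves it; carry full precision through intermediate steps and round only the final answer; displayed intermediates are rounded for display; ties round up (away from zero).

topology: single-mesh involute geometry — m = 4.872, 55T/58T pair
base radii: r_b1 = 127.170946, r_b2 = 134.107543
tip radii: r_a1 = 138.048120, r_a2 = 144.815328
inv(α') = inv(18.345°) + 2·(-0.165-0.276)·tan α/(55+58) = 0.00882109  ⇒  α' = 16.87420°
a' = a·cos α / cos α' = 275.2680·cos 18.345°/cos 16.87420° = 273.034146
action lengths: √(r_a1²−r_b1²) = 53.710651, √(r_a2²−r_b2²) = 54.650217
base pitch p_b = π·m·cos α = 14.527975
CR = (53.710651 + 54.650217 − 273.034146·sin 16.87420°)/14.527975 = 2.003505
contact ratio ≈ 2.0035

2.0035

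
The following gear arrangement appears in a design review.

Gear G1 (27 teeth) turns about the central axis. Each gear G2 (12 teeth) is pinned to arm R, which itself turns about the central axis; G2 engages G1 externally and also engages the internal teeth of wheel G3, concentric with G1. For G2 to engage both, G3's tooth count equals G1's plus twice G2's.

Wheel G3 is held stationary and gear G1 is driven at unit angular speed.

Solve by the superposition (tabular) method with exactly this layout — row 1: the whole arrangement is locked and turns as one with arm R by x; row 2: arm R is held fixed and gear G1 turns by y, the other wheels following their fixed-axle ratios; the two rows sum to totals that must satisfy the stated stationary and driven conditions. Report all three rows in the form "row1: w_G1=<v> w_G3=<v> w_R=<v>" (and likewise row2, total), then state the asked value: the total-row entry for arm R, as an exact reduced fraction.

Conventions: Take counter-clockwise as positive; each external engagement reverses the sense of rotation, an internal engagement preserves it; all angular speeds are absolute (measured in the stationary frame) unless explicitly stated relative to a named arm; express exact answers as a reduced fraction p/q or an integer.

row1: w_G1=9/26 w_G3=9/26 w_R=9/26
row2: w_G1=17/26 w_G3=-9/26 w_R=0
total: w_G1=1 w_G3=0 w_R=9/26
asked value: 9/26

recognized (axles ride arm R): planetary set, 27/12/51 teeth
superposition row 1 [locked train]: every member turns x
row 2: sun turns y, ring = −(27/51)·y, arm 0
boundary: total ω_ring = x − (27/51)·y = 0 and total ω_sun = x + y = 1  ⇒  y = 17/26, x = 9/26
row 2 ring = −(27/51)·17/26 = -9/26
totals (row 1 + row 2): sun 9/26 + 17/26 = 1, ring 9/26 + (-9/26) = 0, arm 9/26 + 0 = 9/26
asked cell (total, arm) = 9/26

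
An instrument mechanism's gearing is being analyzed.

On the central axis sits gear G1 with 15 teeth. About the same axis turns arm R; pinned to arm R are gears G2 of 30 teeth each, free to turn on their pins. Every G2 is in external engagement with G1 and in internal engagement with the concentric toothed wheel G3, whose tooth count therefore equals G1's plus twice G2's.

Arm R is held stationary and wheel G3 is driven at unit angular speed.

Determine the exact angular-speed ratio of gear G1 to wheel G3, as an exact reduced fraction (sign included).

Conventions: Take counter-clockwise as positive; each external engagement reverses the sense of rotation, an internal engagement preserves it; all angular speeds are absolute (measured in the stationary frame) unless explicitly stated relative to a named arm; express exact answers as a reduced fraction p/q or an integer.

-5

topology: planetary set — G1 15T / G2 30T / G3 75T, arm = carrier (Willis)
ring teeth: 15 + 2·30 = 75
15(ω_sun−ω_arm) = −75(ω_ring−ω_arm),  ω_arm = 0, ω_ring = 1
ω_sun = 0 − (75/15)(1−0) = -5
ω_out/ω_in = -5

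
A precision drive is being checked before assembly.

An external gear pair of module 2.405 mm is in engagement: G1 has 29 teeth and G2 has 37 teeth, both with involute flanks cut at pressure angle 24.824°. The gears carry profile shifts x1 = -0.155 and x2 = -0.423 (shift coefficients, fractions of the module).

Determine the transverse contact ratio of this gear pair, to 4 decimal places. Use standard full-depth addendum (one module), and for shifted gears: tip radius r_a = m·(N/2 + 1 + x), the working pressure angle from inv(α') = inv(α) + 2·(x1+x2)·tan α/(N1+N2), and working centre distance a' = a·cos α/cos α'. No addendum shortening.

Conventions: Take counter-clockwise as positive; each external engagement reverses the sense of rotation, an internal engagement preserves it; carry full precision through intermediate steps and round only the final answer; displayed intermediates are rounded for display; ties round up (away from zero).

recognized (one external pair, fixed centres): single-mesh tooth geometry, m = 2.405, N1 = 29, N2 = 37
base radii: r_b1 = 31.650340, r_b2 = 40.381469
tip radii: r_a1 = 36.904725, r_a2 = 45.880185
inv(α') = inv(24.824°) + 2·(-0.155-0.423)·tan α/(29+37) = 0.02121071  ⇒  α' = 22.39804°
a' = a·cos α / cos α' = 79.3650·cos 24.824°/cos 22.39804° = 77.909366
action lengths: √(r_a1²−r_b1²) = 18.979323, √(r_a2²−r_b2²) = 21.779081
base pitch p_b = π·m·cos α = 6.857412
CR = (18.979323 + 21.779081 − 77.909366·sin 22.39804°)/6.857412 = 1.614590
contact ratio ≈ 1.6146

1.6146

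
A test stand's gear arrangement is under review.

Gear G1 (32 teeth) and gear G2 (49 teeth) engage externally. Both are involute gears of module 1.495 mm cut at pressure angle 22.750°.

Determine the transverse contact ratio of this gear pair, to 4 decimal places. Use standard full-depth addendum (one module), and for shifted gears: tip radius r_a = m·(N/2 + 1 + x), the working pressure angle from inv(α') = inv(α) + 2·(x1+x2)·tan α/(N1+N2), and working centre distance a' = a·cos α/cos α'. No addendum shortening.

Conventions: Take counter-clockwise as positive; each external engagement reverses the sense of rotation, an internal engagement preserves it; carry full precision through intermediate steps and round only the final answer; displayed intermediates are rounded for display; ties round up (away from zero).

topology: single-mesh involute geometry — m = 1.495, 32T/49T pair
base radii: r_b1 = 22.059047, r_b2 = 33.777916
tip radii: r_a1 = 25.415000, r_a2 = 38.122500
no profile shift: α' = α, a' = a
action lengths: √(r_a1²−r_b1²) = 12.622229, √(r_a2²−r_b2²) = 17.674201
base pitch p_b = π·m·cos α = 4.331284
CR = (12.622229 + 17.674201 − 60.547500·sin 22.75000°)/4.331284 = 1.588916
contact ratio ≈ 1.5889

1.5889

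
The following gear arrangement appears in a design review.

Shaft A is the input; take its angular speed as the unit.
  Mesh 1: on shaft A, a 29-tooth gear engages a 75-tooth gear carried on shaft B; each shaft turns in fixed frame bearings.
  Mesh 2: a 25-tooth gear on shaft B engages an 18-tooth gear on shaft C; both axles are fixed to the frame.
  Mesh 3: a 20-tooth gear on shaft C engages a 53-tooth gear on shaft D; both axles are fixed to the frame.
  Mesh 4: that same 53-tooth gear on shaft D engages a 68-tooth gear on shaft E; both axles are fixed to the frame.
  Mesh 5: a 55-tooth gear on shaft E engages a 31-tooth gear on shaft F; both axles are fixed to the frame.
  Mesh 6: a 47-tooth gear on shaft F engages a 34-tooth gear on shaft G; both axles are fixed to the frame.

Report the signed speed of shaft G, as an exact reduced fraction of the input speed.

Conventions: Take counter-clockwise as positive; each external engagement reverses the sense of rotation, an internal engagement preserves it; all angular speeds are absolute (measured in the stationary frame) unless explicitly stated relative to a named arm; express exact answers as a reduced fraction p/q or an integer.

6-mesh fixed-axis compound train (all bearings frame-fixed)
mesh 1 [29T→75T]: |ω|/ω_in = 1×29/75 = 29/75, sense flips to −
mesh 2 [25T→18T]: |ω|/ω_in = (29/75)×25/18 = 29/54, sense flips to +
mesh 3 [20T→53T]: |ω|/ω_in = (29/54)×20/53 = 290/1431, sense flips to −
mesh 4 [53T→68T]: |ω|/ω_in = (290/1431)×53/68 = 145/918, sense flips to +
mesh 5 [55T→31T]: |ω|/ω_in = (145/918)×55/31 = 7975/28458, sense flips to −
mesh 6 [47T→34T]: |ω|/ω_in = (7975/28458)×47/34 = 374825/967572, sense flips to +
signed output speed (× input speed) = 374825/967572

374825/967572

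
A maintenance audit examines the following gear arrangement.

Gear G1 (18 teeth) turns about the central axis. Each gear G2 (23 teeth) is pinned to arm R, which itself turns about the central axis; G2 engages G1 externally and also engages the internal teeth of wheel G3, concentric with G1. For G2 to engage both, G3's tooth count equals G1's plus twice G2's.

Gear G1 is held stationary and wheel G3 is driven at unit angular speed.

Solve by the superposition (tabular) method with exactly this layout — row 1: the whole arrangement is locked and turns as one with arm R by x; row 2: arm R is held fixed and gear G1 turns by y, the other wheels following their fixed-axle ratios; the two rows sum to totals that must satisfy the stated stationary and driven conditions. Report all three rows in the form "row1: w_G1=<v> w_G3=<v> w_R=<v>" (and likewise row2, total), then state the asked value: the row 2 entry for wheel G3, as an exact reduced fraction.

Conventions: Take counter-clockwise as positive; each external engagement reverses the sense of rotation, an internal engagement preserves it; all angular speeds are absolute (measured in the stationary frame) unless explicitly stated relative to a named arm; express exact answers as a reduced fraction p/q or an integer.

row1: w_G1=32/41 w_G3=32/41 w_R=32/41
row2: w_G1=-32/41 w_G3=9/41 w_R=0
total: w_G1=0 w_G3=1 w_R=32/41
asked value: 9/41

recognized (axles ride arm R): planetary set, 18/23/64 teeth
row 1 (train locked, turned with arm): all members turn x
row 2 (arm held, sun turns y): ω_ring = −(18/64)·y, ω_arm = 0
boundary: total ω_sun = x + y = 0 and total ω_ring = x − (18/64)·y = 1  ⇒  y = -32/41, x = 32/41
row 2 ring = −(18/64)·(-32/41) = 9/41
totals (row 1 + row 2): sun 32/41 + (-32/41) = 0, ring 32/41 + 9/41 = 1, arm 32/41 + 0 = 32/41
asked cell (row2, ring) = 9/41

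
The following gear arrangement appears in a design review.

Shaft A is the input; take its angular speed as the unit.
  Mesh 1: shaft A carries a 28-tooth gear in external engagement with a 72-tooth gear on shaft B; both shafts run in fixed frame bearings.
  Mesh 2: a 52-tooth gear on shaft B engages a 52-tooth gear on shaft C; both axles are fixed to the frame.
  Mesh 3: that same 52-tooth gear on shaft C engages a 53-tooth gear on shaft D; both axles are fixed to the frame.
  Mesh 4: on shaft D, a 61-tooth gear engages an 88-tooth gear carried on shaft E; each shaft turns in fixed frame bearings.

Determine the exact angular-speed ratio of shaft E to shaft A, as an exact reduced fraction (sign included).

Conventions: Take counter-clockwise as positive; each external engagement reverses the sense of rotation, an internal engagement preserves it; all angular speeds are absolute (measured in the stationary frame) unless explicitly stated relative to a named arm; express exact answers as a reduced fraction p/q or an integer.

5551/20988

class = fixed-axis compound train [4 meshes; 4 ratios multiply, 4 sense flips]
mesh 1 [28T→72T]: running ratio 7/18, sense −
mesh 2 [52T→52T]: running ratio 7/18, sense +
mesh 3 [52T→53T]: running ratio 182/477, sense −
mesh 4 [61T→88T]: running ratio 5551/20988, sense +
ω_out/ω_in = 5551/20988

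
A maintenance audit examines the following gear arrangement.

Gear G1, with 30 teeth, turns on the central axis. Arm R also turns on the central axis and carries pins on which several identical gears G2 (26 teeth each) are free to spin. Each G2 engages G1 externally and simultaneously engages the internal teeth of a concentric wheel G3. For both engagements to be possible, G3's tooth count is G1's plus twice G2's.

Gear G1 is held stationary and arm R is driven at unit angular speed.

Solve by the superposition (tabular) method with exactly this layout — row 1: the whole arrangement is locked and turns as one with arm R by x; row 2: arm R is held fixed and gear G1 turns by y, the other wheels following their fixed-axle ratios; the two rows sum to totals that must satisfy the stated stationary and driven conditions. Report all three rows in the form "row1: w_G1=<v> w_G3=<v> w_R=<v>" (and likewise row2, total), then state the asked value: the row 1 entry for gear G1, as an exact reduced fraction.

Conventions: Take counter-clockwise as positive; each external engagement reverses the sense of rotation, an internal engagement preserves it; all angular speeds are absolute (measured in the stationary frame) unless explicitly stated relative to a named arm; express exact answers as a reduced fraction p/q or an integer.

row1: w_G1=1 w_G3=1 w_R=1
row2: w_G1=-1 w_G3=15/41 w_R=0
total: w_G1=0 w_G3=56/41 w_R=1
asked value: 1

recognized (axles ride arm R): planetary set, 30/26/82 teeth
row 1 — lock + rotate with arm: ω_sun = ω_ring = ω_arm = x
row 2 — arm fixed, fixed-axis ratios: sun y, ring −(30/82)·y, arm 0
boundary: total ω_sun = x + y = 0 and total ω_arm = x = 1  ⇒  y = -1, x = 1
row 2 ring = −(30/82)·(-1) = 15/41
totals (row 1 + row 2): sun 1 + (-1) = 0, ring 1 + 15/41 = 56/41, arm 1 + 0 = 1
asked cell (row1, sun) = 1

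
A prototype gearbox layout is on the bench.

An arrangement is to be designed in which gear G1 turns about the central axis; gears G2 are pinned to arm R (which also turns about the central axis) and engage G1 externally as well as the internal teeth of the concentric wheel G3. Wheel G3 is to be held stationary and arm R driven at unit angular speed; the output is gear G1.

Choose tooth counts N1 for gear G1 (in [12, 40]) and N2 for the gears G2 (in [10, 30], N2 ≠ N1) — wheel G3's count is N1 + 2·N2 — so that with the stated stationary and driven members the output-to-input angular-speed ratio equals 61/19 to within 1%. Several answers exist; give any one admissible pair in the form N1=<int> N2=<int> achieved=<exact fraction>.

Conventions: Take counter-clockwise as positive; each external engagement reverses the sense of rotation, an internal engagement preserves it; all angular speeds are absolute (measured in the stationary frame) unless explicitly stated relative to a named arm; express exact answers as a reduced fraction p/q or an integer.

N1=38 N2=23 achieved=61/19

planetary set to be sized for 61/19 (Willis relation)
Willis with ω_ring = 0: ω_sun/ω_arm = (N1+N3)/N1; set equal to 61/19  ⇒  N3/N1 = 61/19 − 1 = 42/19
N3 = N1 + 2·N2  ⇒  N2/N1 = (N3/N1 − 1)/2 = (42/19 − 1)/2 = 23/38
smallest multiple with N1 ≥ 12 and N2 ≥ 10: k = 1  ⇒  N1 = 1·38 = 38, N2 = 1·23 = 23 (N1 ≤ 40, N2 ≤ 30, N2 ≠ N1 ✓), N3 = 38 + 2·23 = 84
check: (N1+N3)/N1 with N1 = 38, N3 = 84 gives 61/19; |achieved − target| = 0 ≤ 61/1900 ✓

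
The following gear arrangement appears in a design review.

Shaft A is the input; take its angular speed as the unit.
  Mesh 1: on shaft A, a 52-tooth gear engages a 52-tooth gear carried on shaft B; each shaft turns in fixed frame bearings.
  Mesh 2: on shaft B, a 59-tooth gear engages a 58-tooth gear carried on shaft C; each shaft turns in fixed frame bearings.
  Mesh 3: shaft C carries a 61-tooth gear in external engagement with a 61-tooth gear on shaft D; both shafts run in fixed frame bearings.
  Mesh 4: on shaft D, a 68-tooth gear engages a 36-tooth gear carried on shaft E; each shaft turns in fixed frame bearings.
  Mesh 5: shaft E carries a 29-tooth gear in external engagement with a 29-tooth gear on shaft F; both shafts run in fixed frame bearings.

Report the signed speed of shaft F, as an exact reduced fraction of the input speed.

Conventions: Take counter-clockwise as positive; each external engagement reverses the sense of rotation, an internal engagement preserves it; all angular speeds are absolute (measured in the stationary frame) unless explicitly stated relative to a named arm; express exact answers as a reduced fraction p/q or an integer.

-1003/522

5-mesh fixed-axis compound train (all bearings frame-fixed)
mesh 1 [52T→52T]: |ω|/ω_in = 1×52/52 = 1, sense flips to −
mesh 2 [59T→58T]: |ω|/ω_in = 1×59/58 = 59/58, sense flips to +
mesh 3 [61T→61T]: |ω|/ω_in = (59/58)×61/61 = 59/58, sense flips to −
mesh 4 [68T→36T]: |ω|/ω_in = (59/58)×68/36 = 1003/522, sense flips to +
mesh 5 [29T→29T]: |ω|/ω_in = (1003/522)×29/29 = 1003/522, sense flips to −
signed output speed (× input speed) = -1003/522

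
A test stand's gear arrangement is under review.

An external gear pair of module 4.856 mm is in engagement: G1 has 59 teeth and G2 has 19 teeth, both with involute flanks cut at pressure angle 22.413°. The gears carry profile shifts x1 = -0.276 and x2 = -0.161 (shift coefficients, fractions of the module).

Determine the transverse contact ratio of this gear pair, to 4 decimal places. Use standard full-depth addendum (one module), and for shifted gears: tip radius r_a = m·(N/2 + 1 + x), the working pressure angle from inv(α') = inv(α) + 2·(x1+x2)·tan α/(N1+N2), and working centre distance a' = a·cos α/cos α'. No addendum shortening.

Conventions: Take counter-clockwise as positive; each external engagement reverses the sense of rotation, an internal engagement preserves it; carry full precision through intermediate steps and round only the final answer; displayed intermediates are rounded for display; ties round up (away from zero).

1.6689

single-mesh involute tooth geometry (59T engaging 19T at module 4.856)
base radii: r_b1 = 132.430679, r_b2 = 42.647168
tip radii: r_a1 = 146.767744, r_a2 = 50.206184
inv(α') = inv(22.413°) + 2·(-0.276-0.161)·tan α/(59+19) = 0.01663368  ⇒  α' = 20.71937°
a' = a·cos α / cos α' = 189.3840·cos 22.413°/cos 20.71937° = 187.184076
action lengths: √(r_a1²−r_b1²) = 63.268364, √(r_a2²−r_b2²) = 26.493018
base pitch p_b = π·m·cos α = 14.103161
CR = (63.268364 + 26.493018 − 187.184076·sin 20.71937°)/14.103161 = 1.668940
contact ratio ≈ 1.6689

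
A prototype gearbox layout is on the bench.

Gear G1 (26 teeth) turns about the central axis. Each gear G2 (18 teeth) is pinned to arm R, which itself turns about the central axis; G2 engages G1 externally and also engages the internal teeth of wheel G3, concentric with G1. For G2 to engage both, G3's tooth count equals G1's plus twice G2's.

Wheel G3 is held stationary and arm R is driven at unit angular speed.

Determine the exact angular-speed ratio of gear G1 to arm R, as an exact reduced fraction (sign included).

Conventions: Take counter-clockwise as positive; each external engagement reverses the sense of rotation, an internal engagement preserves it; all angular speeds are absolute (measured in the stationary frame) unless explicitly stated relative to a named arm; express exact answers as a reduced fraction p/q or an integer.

44/13

recognized (axles ride arm R): planetary set, 26/18/62 teeth
ring teeth: 26 + 2·18 = 62
26(ω_sun−ω_arm) = −62(ω_ring−ω_arm),  ω_ring = 0, ω_arm = 1
ω_sun = 1 − (62/26)(0−1) = 44/13
ω_out/ω_in = 44/13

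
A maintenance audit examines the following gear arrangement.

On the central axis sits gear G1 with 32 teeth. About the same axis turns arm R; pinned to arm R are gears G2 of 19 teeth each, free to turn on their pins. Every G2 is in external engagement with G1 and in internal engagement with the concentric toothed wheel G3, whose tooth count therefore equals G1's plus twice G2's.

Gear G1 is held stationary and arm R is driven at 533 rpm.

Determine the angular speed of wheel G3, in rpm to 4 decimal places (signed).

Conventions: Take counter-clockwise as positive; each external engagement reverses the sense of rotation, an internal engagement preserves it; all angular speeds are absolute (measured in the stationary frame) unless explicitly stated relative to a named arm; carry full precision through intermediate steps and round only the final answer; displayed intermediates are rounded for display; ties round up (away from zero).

+776.6571 rpm

planetary set (32T centre, 19T on arm, 70T internal) — Willis relation
normalise by the input: solve with ω_arm = 1, then scale by 533 rpm
ring teeth: 32 + 2·19 = 70
32(ω_sun−ω_arm) = −70(ω_ring−ω_arm),  ω_sun = 0, ω_arm = 1
ω_ring = 1 − (32/70)(0−1) = 51/35
scale: ω_ring = 51/35 × 533 rpm = +776.6571 rpm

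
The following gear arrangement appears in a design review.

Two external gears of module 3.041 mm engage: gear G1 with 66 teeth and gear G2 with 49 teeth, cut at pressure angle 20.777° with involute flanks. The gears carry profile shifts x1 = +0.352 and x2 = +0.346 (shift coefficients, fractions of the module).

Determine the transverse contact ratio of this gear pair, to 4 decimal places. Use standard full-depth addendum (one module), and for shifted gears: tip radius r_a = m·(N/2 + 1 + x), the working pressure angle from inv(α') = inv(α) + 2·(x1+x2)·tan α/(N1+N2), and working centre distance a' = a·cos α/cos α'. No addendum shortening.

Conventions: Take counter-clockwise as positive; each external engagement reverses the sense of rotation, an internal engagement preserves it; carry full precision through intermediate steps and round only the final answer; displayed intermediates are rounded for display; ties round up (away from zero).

recognized (one external pair, fixed centres): single-mesh tooth geometry, m = 3.041, N1 = 66, N2 = 49
base radii: r_b1 = 93.826859, r_b2 = 69.659335
tip radii: r_a1 = 104.464432, r_a2 = 78.597686
inv(α') = inv(20.777°) + 2·(+0.352+0.346)·tan α/(66+49) = 0.02138367  ⇒  α' = 22.45622°
a' = a·cos α / cos α' = 174.8575·cos 20.777°/cos 22.45622° = 176.900247
action lengths: √(r_a1²−r_b1²) = 45.927531, √(r_a2²−r_b2²) = 36.402931
base pitch p_b = π·m·cos α = 8.932296
CR = (45.927531 + 36.402931 − 176.900247·sin 22.45622°)/8.932296 = 1.652269
contact ratio ≈ 1.6523

1.6523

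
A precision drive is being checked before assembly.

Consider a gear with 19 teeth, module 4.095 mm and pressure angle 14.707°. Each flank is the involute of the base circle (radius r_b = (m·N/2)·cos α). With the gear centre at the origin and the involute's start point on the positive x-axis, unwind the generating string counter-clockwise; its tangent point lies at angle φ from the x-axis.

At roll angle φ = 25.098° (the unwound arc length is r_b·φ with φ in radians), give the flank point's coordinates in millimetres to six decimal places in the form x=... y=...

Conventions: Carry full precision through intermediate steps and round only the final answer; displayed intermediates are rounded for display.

x=41.066640 y=1.034147

topology: single-mesh involute geometry — m = 4.095, N = 19
pitch radius r_p = m·N/2 = 4.095·19/2 = 38.902500
base radius r_b = r_p·cos α = 38.902500·cos 14.707° = 37.627927
roll angle φ = 25.098° = 0.43804274 rad
x = r_b·(cos φ + φ·sin φ) = 41.066640
y = r_b·(sin φ − φ·cos φ) = 1.034147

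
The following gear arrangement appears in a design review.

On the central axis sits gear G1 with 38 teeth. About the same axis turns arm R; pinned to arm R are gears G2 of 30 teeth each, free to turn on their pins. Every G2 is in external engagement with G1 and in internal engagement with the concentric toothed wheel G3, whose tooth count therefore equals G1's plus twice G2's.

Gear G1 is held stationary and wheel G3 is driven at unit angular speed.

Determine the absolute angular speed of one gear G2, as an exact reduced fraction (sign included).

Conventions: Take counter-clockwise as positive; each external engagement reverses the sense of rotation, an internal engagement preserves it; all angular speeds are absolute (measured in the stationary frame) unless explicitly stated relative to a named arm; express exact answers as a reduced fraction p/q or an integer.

49/30

topology: planetary set — G1 38T / G2 30T / G3 98T, arm = carrier (Willis)
ring teeth: 38 + 2·30 = 98
38(ω_sun−ω_arm) = −98(ω_ring−ω_arm),  ω_sun = 0, ω_ring = 1
38(0−ω_arm) = −98(1−ω_arm)  ⇒  136·ω_arm = 98  ⇒  ω_arm = 49/68
sun–planet mesh: 38·(0−49/68) = −30·(ω_p−ω_arm)  ⇒  ω_p−ω_arm = 931/1020
ω_p = 49/68 + 931/1020 = 49/30
exact speed ratio = 49/30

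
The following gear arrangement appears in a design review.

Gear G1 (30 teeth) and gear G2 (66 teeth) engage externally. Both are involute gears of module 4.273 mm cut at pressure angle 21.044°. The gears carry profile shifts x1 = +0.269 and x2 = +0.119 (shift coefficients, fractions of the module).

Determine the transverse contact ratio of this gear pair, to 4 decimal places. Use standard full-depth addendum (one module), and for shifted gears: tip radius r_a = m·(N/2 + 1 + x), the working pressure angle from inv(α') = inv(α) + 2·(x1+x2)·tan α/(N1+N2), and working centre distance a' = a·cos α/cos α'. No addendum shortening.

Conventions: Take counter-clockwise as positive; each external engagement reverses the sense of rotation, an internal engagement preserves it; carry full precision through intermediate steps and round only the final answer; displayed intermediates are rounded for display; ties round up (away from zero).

1.6050

recognized (one external pair, fixed centres): single-mesh tooth geometry, m = 4.273, N1 = 30, N2 = 66
base radii: r_b1 = 59.820180, r_b2 = 131.604397
tip radii: r_a1 = 69.517437, r_a2 = 145.790487
inv(α') = inv(21.044°) + 2·(+0.269+0.119)·tan α/(30+66) = 0.02056834  ⇒  α' = 22.17899°
a' = a·cos α / cos α' = 205.1040·cos 21.044°/cos 22.17899° = 206.719977
action lengths: √(r_a1²−r_b1²) = 35.414969, √(r_a2²−r_b2²) = 62.730764
base pitch p_b = π·m·cos α = 12.528709
CR = (35.414969 + 62.730764 − 206.719977·sin 22.17899°)/12.528709 = 1.605009
contact ratio ≈ 1.6050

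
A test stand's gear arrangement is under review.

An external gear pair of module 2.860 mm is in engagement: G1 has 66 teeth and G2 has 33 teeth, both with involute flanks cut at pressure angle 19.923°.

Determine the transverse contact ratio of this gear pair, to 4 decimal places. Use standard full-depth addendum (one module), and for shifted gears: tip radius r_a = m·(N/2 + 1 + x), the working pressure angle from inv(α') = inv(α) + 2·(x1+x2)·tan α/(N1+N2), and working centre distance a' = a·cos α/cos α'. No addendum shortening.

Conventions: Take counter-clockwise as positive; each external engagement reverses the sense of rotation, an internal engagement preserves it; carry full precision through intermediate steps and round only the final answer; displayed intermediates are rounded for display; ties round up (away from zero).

recognized (one external pair, fixed centres): single-mesh tooth geometry, m = 2.860, N1 = 66, N2 = 33
base radii: r_b1 = 88.731490, r_b2 = 44.365745
tip radii: r_a1 = 97.240000, r_a2 = 50.050000
no profile shift: α' = α, a' = a
action lengths: √(r_a1²−r_b1²) = 39.778640, √(r_a2²−r_b2²) = 23.166423
base pitch p_b = π·m·cos α = 8.447218
CR = (39.778640 + 23.166423 − 141.570000·sin 19.92300°)/8.447218 = 1.740703
contact ratio ≈ 1.7407

1.7407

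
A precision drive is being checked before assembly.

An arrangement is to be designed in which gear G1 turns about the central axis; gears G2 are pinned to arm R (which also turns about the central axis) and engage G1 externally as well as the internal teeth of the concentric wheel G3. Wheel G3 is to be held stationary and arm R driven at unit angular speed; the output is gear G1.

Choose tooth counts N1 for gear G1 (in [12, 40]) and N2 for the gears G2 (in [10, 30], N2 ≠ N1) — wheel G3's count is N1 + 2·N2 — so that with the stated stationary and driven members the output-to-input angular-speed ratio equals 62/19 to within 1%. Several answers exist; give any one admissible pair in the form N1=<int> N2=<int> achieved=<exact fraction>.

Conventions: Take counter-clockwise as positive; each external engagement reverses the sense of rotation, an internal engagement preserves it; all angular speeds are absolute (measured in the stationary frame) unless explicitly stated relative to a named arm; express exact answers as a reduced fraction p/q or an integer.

class = planetary set [ratio 62/19 wanted; Willis about the carrier]
Willis with ω_ring = 0: ω_sun/ω_arm = (N1+N3)/N1; set equal to 62/19  ⇒  N3/N1 = 62/19 − 1 = 43/19
N3 = N1 + 2·N2  ⇒  N2/N1 = (N3/N1 − 1)/2 = (43/19 − 1)/2 = 12/19
smallest multiple with N1 ≥ 12 and N2 ≥ 10: k = 1  ⇒  N1 = 1·19 = 19, N2 = 1·12 = 12 (N1 ≤ 40, N2 ≤ 30, N2 ≠ N1 ✓), N3 = 19 + 2·12 = 43
check: (N1+N3)/N1 with N1 = 19, N3 = 43 gives 62/19; |achieved − target| = 0 ≤ 31/950 ✓

N1=19 N2=12 achieved=62/19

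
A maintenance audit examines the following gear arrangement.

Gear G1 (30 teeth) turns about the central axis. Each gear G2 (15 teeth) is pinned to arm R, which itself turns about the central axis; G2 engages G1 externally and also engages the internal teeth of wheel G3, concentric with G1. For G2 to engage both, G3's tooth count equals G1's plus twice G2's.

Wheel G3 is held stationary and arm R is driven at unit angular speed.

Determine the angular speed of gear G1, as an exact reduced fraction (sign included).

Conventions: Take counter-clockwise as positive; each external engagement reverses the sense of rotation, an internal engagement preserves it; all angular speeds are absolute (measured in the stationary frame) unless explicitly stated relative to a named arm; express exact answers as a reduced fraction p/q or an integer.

class = planetary set [G3 = 30+2·15 = 60; Willis about the carrier]
ring teeth: 30 + 2·15 = 60
30(ω_sun−ω_arm) = −60(ω_ring−ω_arm),  ω_ring = 0, ω_arm = 1
ω_sun = 1 − (60/30)(0−1) = 3
exact speed ratio = 3

3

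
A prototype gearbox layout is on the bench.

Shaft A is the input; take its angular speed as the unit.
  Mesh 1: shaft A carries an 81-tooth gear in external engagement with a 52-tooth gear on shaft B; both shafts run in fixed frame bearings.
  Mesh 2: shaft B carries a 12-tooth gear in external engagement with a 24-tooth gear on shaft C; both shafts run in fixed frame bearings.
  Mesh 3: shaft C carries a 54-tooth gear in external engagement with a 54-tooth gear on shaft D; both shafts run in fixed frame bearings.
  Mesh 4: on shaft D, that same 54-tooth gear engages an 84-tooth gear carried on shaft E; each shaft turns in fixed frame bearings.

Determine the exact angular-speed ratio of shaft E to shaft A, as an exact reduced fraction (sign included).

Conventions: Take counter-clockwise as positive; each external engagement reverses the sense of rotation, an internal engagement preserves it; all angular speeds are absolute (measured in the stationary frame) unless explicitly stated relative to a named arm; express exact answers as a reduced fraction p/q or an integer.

class = fixed-axis compound train [4 meshes; 4 ratios multiply, 4 sense flips]
mesh 1 [81T→52T]: running ratio 81/52, sense −
mesh 2 [12T→24T]: running ratio 81/104, sense +
mesh 3 [54T→54T]: running ratio 81/104, sense −
mesh 4 [54T→84T]: running ratio 729/1456, sense +
ω_out/ω_in = 729/1456

729/1456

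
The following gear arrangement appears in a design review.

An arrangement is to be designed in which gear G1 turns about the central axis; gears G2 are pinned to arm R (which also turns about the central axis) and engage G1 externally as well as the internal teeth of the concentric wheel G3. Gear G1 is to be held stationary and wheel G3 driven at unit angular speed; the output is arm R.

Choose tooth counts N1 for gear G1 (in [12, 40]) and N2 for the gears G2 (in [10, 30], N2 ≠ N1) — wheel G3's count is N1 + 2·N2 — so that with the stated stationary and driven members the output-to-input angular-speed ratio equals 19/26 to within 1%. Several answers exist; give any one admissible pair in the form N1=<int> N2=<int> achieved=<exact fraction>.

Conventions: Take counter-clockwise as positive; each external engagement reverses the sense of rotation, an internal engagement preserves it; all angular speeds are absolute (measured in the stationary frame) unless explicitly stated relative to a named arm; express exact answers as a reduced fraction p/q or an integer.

topology: planetary set — design target 19/26, arm = carrier (Willis)
Willis with ω_sun = 0: ω_arm/ω_ring = N3/(N1+N3); set equal to 19/26  ⇒  N3/N1 = (19/26)/(1 − 19/26) = 19/7
N3 = N1 + 2·N2  ⇒  N2/N1 = (N3/N1 − 1)/2 = (19/7 − 1)/2 = 6/7
smallest multiple with N1 ≥ 12 and N2 ≥ 10: k = 2  ⇒  N1 = 2·7 = 14, N2 = 2·6 = 12 (N1 ≤ 40, N2 ≤ 30, N2 ≠ N1 ✓), N3 = 14 + 2·12 = 38
check: N3/(N1+N3) with N1 = 14, N3 = 38 gives 19/26; |achieved − target| = 0 ≤ 19/2600 ✓

N1=14 N2=12 achieved=19/26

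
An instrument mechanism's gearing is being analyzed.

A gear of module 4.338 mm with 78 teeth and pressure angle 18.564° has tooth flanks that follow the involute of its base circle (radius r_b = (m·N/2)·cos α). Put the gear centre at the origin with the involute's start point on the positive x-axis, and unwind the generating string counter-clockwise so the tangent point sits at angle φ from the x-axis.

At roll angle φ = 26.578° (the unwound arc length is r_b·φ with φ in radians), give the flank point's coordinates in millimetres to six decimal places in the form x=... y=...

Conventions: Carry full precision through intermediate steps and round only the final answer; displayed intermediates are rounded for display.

x=176.717132 y=5.222180

class = single-mesh tooth geometry [base-circle involute, m = 4.338, 78T]
pitch radius r_p = m·N/2 = 4.338·78/2 = 169.182000
base radius r_b = r_p·cos α = 169.182000·cos 18.564° = 160.379229
roll angle φ = 26.578° = 0.46387361 rad
x = r_b·(cos φ + φ·sin φ) = 176.717132
y = r_b·(sin φ − φ·cos φ) = 5.222180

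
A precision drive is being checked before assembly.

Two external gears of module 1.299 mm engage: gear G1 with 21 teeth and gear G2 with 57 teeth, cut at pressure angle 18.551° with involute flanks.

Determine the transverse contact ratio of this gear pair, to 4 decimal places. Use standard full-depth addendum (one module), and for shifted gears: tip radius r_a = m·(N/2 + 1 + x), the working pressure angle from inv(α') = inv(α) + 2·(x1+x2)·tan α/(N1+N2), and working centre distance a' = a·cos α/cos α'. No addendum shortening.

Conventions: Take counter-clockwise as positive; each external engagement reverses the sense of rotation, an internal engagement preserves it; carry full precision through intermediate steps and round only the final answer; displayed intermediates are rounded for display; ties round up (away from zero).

1.7432

single-mesh involute tooth geometry (21T engaging 57T at module 1.299)
base radii: r_b1 = 12.930803, r_b2 = 35.097894
tip radii: r_a1 = 14.938500, r_a2 = 38.320500
no profile shift: α' = α, a' = a
action lengths: √(r_a1²−r_b1²) = 7.480181, √(r_a2²−r_b2²) = 15.381761
base pitch p_b = π·m·cos α = 3.868887
CR = (7.480181 + 15.381761 − 50.661000·sin 18.55100°)/3.868887 = 1.743192
contact ratio ≈ 1.7432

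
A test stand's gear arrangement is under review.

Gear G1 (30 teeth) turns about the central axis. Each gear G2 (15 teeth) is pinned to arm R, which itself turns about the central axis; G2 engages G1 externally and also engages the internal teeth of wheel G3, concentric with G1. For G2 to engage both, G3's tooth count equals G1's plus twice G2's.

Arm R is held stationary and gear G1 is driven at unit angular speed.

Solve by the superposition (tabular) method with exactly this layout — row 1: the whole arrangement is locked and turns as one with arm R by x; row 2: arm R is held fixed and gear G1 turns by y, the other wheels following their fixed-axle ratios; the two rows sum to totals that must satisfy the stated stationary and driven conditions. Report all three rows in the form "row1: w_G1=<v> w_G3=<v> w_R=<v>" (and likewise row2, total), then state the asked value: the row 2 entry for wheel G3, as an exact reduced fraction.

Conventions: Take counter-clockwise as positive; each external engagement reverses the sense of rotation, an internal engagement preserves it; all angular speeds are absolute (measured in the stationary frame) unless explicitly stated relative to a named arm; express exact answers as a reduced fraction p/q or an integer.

row1: w_G1=0 w_G3=0 w_R=0
row2: w_G1=1 w_G3=-1/2 w_R=0
total: w_G1=1 w_G3=-1/2 w_R=0
asked value: -1/2

recognized (axles ride arm R): planetary set, 30/15/60 teeth
row 1: whole set turns with the arm by x
row 2 — arm fixed, fixed-axis ratios: sun y, ring −(30/60)·y, arm 0
boundary: total ω_arm = x = 0 and total ω_sun = x + y = 1  ⇒  y = 1, x = 0
row 2 ring = −(30/60)·1 = -1/2
totals (row 1 + row 2): sun 0 + 1 = 1, ring 0 + (-1/2) = -1/2, arm 0 + 0 = 0
asked cell (row2, ring) = -1/2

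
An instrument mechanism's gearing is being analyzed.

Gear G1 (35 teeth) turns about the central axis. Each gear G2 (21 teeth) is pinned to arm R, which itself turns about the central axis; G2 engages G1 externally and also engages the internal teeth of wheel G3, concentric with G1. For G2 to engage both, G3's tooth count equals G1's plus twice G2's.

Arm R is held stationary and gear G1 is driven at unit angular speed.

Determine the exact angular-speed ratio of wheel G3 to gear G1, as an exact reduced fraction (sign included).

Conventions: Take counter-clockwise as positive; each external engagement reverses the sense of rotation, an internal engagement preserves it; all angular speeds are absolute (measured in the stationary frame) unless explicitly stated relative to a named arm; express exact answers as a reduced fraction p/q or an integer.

-5/11

recognized (axles ride arm R): planetary set, 35/21/77 teeth
ring teeth: 35 + 2·21 = 77
35(ω_sun−ω_arm) = −77(ω_ring−ω_arm),  ω_arm = 0, ω_sun = 1
ω_ring = 0 − (35/77)(1−0) = -5/11
ω_out/ω_in = -5/11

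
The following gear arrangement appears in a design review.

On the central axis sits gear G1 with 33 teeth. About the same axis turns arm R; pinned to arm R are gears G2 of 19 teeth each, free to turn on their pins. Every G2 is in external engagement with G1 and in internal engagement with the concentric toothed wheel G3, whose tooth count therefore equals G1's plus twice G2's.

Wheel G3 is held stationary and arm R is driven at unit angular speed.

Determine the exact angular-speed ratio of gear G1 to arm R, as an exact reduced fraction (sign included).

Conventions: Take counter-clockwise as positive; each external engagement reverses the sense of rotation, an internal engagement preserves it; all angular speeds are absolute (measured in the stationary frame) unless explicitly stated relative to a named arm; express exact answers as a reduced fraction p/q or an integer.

104/33

recognized (axles ride arm R): planetary set, 33/19/71 teeth
ring teeth: 33 + 2·19 = 71
33(ω_sun−ω_arm) = −71(ω_ring−ω_arm),  ω_ring = 0, ω_arm = 1
ω_sun = 1 − (71/33)(0−1) = 104/33
ω_out/ω_in = 104/33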